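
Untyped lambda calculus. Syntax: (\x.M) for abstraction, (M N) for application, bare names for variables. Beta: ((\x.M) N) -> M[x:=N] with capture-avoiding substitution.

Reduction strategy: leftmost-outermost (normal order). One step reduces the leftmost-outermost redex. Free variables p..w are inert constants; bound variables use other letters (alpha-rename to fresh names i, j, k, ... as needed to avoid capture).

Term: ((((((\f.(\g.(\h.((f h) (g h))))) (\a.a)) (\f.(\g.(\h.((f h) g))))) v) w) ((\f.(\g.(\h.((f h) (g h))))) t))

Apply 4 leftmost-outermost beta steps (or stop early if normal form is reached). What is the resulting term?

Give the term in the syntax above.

Answer: (((v ((\f.(\g.(\h.((f h) g)))) v)) w) ((\f.(\g.(\h.((f h) (g h))))) t))

Derivation:
Step 0: ((((((\f.(\g.(\h.((f h) (g h))))) (\a.a)) (\f.(\g.(\h.((f h) g))))) v) w) ((\f.(\g.(\h.((f h) (g h))))) t))
Step 1: (((((\g.(\h.(((\a.a) h) (g h)))) (\f.(\g.(\h.((f h) g))))) v) w) ((\f.(\g.(\h.((f h) (g h))))) t))
Step 2: ((((\h.(((\a.a) h) ((\f.(\g.(\h.((f h) g)))) h))) v) w) ((\f.(\g.(\h.((f h) (g h))))) t))
Step 3: (((((\a.a) v) ((\f.(\g.(\h.((f h) g)))) v)) w) ((\f.(\g.(\h.((f h) (g h))))) t))
Step 4: (((v ((\f.(\g.(\h.((f h) g)))) v)) w) ((\f.(\g.(\h.((f h) (g h))))) t))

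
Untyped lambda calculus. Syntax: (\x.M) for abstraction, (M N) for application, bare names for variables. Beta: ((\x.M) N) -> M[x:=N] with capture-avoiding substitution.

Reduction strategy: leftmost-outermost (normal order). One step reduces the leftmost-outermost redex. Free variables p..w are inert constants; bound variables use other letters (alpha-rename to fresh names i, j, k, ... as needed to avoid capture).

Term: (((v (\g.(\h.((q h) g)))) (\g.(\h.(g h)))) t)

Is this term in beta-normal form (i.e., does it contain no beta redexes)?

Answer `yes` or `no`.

Answer: yes

Derivation:
Term: (((v (\g.(\h.((q h) g)))) (\g.(\h.(g h)))) t)
No beta redexes found.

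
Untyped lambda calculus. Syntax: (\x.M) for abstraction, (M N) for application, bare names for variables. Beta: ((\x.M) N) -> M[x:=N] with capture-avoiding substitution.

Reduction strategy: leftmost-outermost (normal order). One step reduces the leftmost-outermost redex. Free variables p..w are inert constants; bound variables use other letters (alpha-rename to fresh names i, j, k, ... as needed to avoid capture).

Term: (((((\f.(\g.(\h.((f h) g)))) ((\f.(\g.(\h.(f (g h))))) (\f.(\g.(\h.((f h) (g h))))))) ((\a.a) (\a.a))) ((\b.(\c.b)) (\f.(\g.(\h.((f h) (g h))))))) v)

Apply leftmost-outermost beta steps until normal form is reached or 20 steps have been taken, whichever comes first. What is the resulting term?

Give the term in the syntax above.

Answer: (\h.(\i.((h i) ((v h) i))))

Derivation:
Step 0: (((((\f.(\g.(\h.((f h) g)))) ((\f.(\g.(\h.(f (g h))))) (\f.(\g.(\h.((f h) (g h))))))) ((\a.a) (\a.a))) ((\b.(\c.b)) (\f.(\g.(\h.((f h) (g h))))))) v)
Step 1: ((((\g.(\h.((((\f.(\g.(\h.(f (g h))))) (\f.(\g.(\h.((f h) (g h)))))) h) g))) ((\a.a) (\a.a))) ((\b.(\c.b)) (\f.(\g.(\h.((f h) (g h))))))) v)
Step 2: (((\h.((((\f.(\g.(\h.(f (g h))))) (\f.(\g.(\h.((f h) (g h)))))) h) ((\a.a) (\a.a)))) ((\b.(\c.b)) (\f.(\g.(\h.((f h) (g h))))))) v)
Step 3: (((((\f.(\g.(\h.(f (g h))))) (\f.(\g.(\h.((f h) (g h)))))) ((\b.(\c.b)) (\f.(\g.(\h.((f h) (g h))))))) ((\a.a) (\a.a))) v)
Step 4: ((((\g.(\h.((\f.(\g.(\h.((f h) (g h))))) (g h)))) ((\b.(\c.b)) (\f.(\g.(\h.((f h) (g h))))))) ((\a.a) (\a.a))) v)
Step 5: (((\h.((\f.(\g.(\h.((f h) (g h))))) (((\b.(\c.b)) (\f.(\g.(\h.((f h) (g h)))))) h))) ((\a.a) (\a.a))) v)
Step 6: (((\f.(\g.(\h.((f h) (g h))))) (((\b.(\c.b)) (\f.(\g.(\h.((f h) (g h)))))) ((\a.a) (\a.a)))) v)
Step 7: ((\g.(\h.(((((\b.(\c.b)) (\f.(\g.(\h.((f h) (g h)))))) ((\a.a) (\a.a))) h) (g h)))) v)
Step 8: (\h.(((((\b.(\c.b)) (\f.(\g.(\h.((f h) (g h)))))) ((\a.a) (\a.a))) h) (v h)))
Step 9: (\h.((((\c.(\f.(\g.(\h.((f h) (g h)))))) ((\a.a) (\a.a))) h) (v h)))
Step 10: (\h.(((\f.(\g.(\h.((f h) (g h))))) h) (v h)))
Step 11: (\h.((\g.(\i.((h i) (g i)))) (v h)))
Step 12: (\h.(\i.((h i) ((v h) i))))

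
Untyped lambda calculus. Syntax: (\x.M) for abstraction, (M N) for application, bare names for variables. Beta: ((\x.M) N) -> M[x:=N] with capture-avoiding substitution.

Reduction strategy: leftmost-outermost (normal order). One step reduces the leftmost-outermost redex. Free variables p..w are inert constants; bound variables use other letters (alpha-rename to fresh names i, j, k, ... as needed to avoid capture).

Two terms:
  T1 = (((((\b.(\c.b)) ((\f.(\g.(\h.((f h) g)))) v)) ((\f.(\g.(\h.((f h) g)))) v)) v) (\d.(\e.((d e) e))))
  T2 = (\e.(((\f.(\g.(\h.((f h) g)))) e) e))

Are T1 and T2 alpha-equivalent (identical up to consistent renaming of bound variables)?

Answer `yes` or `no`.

Term 1: (((((\b.(\c.b)) ((\f.(\g.(\h.((f h) g)))) v)) ((\f.(\g.(\h.((f h) g)))) v)) v) (\d.(\e.((d e) e))))
Term 2: (\e.(((\f.(\g.(\h.((f h) g)))) e) e))
Alpha-equivalence: compare structure up to binder renaming.
Result: False

Answer: no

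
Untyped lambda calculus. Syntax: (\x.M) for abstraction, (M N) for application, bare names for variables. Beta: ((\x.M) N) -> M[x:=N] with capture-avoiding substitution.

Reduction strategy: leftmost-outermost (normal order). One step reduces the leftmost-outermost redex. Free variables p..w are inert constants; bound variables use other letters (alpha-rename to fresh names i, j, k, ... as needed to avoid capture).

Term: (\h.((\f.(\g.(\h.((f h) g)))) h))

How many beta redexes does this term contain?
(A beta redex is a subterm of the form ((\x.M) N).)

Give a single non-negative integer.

Answer: 1

Derivation:
Term: (\h.((\f.(\g.(\h.((f h) g)))) h))
  Redex: ((\f.(\g.(\h.((f h) g)))) h)
Total redexes: 1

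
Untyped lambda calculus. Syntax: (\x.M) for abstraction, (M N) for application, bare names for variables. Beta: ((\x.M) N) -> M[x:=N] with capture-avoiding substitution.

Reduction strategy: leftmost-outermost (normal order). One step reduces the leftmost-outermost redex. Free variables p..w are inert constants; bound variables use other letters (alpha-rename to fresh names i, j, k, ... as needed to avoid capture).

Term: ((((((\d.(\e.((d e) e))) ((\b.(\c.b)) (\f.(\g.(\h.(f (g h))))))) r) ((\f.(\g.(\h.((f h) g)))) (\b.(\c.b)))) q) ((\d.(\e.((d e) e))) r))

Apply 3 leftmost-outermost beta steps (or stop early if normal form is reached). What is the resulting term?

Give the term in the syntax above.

Step 0: ((((((\d.(\e.((d e) e))) ((\b.(\c.b)) (\f.(\g.(\h.(f (g h))))))) r) ((\f.(\g.(\h.((f h) g)))) (\b.(\c.b)))) q) ((\d.(\e.((d e) e))) r))
Step 1: (((((\e.((((\b.(\c.b)) (\f.(\g.(\h.(f (g h)))))) e) e)) r) ((\f.(\g.(\h.((f h) g)))) (\b.(\c.b)))) q) ((\d.(\e.((d e) e))) r))
Step 2: (((((((\b.(\c.b)) (\f.(\g.(\h.(f (g h)))))) r) r) ((\f.(\g.(\h.((f h) g)))) (\b.(\c.b)))) q) ((\d.(\e.((d e) e))) r))
Step 3: ((((((\c.(\f.(\g.(\h.(f (g h)))))) r) r) ((\f.(\g.(\h.((f h) g)))) (\b.(\c.b)))) q) ((\d.(\e.((d e) e))) r))

Answer: ((((((\c.(\f.(\g.(\h.(f (g h)))))) r) r) ((\f.(\g.(\h.((f h) g)))) (\b.(\c.b)))) q) ((\d.(\e.((d e) e))) r))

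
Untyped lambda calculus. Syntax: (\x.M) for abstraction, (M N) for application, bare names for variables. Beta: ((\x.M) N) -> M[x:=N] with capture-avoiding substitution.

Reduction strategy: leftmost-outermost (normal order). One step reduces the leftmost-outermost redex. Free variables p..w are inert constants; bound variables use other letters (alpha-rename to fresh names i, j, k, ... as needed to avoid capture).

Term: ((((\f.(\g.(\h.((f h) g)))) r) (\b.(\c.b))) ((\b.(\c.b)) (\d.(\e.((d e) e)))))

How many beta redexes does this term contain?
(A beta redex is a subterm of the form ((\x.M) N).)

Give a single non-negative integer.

Term: ((((\f.(\g.(\h.((f h) g)))) r) (\b.(\c.b))) ((\b.(\c.b)) (\d.(\e.((d e) e)))))
  Redex: ((\f.(\g.(\h.((f h) g)))) r)
  Redex: ((\b.(\c.b)) (\d.(\e.((d e) e))))
Total redexes: 2

Answer: 2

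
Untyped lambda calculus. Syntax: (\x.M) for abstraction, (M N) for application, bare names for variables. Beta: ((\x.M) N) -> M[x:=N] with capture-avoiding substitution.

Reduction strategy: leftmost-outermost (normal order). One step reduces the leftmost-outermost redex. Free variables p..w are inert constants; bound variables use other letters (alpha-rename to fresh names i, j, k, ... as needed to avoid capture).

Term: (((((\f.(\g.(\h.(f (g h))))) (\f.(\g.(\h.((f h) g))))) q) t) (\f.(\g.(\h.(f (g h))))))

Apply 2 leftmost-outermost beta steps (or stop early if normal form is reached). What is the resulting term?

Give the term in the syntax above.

Step 0: (((((\f.(\g.(\h.(f (g h))))) (\f.(\g.(\h.((f h) g))))) q) t) (\f.(\g.(\h.(f (g h))))))
Step 1: ((((\g.(\h.((\f.(\g.(\h.((f h) g)))) (g h)))) q) t) (\f.(\g.(\h.(f (g h))))))
Step 2: (((\h.((\f.(\g.(\h.((f h) g)))) (q h))) t) (\f.(\g.(\h.(f (g h))))))

Answer: (((\h.((\f.(\g.(\h.((f h) g)))) (q h))) t) (\f.(\g.(\h.(f (g h))))))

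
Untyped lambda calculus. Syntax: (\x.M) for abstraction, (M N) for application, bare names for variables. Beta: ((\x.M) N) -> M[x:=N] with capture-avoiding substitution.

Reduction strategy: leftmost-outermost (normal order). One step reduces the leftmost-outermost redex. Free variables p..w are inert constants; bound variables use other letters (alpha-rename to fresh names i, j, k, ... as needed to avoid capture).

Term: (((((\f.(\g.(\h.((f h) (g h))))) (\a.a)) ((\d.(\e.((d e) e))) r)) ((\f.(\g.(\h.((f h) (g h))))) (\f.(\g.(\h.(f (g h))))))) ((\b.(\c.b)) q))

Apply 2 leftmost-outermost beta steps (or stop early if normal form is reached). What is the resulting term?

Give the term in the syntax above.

Answer: (((\h.(((\a.a) h) (((\d.(\e.((d e) e))) r) h))) ((\f.(\g.(\h.((f h) (g h))))) (\f.(\g.(\h.(f (g h))))))) ((\b.(\c.b)) q))

Derivation:
Step 0: (((((\f.(\g.(\h.((f h) (g h))))) (\a.a)) ((\d.(\e.((d e) e))) r)) ((\f.(\g.(\h.((f h) (g h))))) (\f.(\g.(\h.(f (g h))))))) ((\b.(\c.b)) q))
Step 1: ((((\g.(\h.(((\a.a) h) (g h)))) ((\d.(\e.((d e) e))) r)) ((\f.(\g.(\h.((f h) (g h))))) (\f.(\g.(\h.(f (g h))))))) ((\b.(\c.b)) q))
Step 2: (((\h.(((\a.a) h) (((\d.(\e.((d e) e))) r) h))) ((\f.(\g.(\h.((f h) (g h))))) (\f.(\g.(\h.(f (g h))))))) ((\b.(\c.b)) q))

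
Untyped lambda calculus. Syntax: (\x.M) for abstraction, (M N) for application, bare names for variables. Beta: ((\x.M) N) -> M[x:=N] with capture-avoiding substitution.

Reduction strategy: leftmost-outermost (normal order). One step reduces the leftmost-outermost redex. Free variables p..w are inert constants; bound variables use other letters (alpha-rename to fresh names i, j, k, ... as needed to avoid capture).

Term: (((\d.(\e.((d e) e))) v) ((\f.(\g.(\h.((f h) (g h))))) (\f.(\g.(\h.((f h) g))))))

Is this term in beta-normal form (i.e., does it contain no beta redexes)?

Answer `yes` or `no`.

Answer: no

Derivation:
Term: (((\d.(\e.((d e) e))) v) ((\f.(\g.(\h.((f h) (g h))))) (\f.(\g.(\h.((f h) g))))))
Found 2 beta redex(es).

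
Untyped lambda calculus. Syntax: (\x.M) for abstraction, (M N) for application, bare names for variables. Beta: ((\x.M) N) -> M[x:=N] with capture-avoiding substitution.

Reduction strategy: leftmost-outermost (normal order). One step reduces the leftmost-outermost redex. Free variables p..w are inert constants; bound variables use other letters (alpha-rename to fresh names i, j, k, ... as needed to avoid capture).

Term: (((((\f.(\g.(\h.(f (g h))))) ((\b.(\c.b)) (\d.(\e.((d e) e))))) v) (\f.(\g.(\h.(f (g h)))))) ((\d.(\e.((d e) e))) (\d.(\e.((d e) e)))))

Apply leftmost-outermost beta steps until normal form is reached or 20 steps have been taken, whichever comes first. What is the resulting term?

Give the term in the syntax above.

Step 0: (((((\f.(\g.(\h.(f (g h))))) ((\b.(\c.b)) (\d.(\e.((d e) e))))) v) (\f.(\g.(\h.(f (g h)))))) ((\d.(\e.((d e) e))) (\d.(\e.((d e) e)))))
Step 1: ((((\g.(\h.(((\b.(\c.b)) (\d.(\e.((d e) e)))) (g h)))) v) (\f.(\g.(\h.(f (g h)))))) ((\d.(\e.((d e) e))) (\d.(\e.((d e) e)))))
Step 2: (((\h.(((\b.(\c.b)) (\d.(\e.((d e) e)))) (v h))) (\f.(\g.(\h.(f (g h)))))) ((\d.(\e.((d e) e))) (\d.(\e.((d e) e)))))
Step 3: ((((\b.(\c.b)) (\d.(\e.((d e) e)))) (v (\f.(\g.(\h.(f (g h))))))) ((\d.(\e.((d e) e))) (\d.(\e.((d e) e)))))
Step 4: (((\c.(\d.(\e.((d e) e)))) (v (\f.(\g.(\h.(f (g h))))))) ((\d.(\e.((d e) e))) (\d.(\e.((d e) e)))))
Step 5: ((\d.(\e.((d e) e))) ((\d.(\e.((d e) e))) (\d.(\e.((d e) e)))))
Step 6: (\e.((((\d.(\e.((d e) e))) (\d.(\e.((d e) e)))) e) e))
Step 7: (\e.(((\e.(((\d.(\e.((d e) e))) e) e)) e) e))
Step 8: (\e.((((\d.(\e.((d e) e))) e) e) e))
Step 9: (\e.(((\i.((e i) i)) e) e))
Step 10: (\e.(((e e) e) e))

Answer: (\e.(((e e) e) e))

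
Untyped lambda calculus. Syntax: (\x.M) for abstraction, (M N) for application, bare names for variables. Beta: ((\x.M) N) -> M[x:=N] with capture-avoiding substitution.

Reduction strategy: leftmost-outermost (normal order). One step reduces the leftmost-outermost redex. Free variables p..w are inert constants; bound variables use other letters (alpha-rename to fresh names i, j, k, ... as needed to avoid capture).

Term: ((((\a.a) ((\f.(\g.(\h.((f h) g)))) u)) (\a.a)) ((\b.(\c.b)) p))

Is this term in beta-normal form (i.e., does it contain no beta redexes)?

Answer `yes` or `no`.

Term: ((((\a.a) ((\f.(\g.(\h.((f h) g)))) u)) (\a.a)) ((\b.(\c.b)) p))
Found 3 beta redex(es).

Answer: no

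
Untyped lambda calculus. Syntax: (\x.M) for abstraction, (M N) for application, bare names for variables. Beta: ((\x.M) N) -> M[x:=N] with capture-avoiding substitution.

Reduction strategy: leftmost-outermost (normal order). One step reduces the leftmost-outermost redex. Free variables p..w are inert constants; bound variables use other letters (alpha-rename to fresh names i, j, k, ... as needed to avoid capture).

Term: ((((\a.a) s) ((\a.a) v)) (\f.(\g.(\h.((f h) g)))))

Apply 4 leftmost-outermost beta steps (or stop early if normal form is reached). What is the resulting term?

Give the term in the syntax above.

Step 0: ((((\a.a) s) ((\a.a) v)) (\f.(\g.(\h.((f h) g)))))
Step 1: ((s ((\a.a) v)) (\f.(\g.(\h.((f h) g)))))
Step 2: ((s v) (\f.(\g.(\h.((f h) g)))))
Step 3: (normal form reached)

Answer: ((s v) (\f.(\g.(\h.((f h) g)))))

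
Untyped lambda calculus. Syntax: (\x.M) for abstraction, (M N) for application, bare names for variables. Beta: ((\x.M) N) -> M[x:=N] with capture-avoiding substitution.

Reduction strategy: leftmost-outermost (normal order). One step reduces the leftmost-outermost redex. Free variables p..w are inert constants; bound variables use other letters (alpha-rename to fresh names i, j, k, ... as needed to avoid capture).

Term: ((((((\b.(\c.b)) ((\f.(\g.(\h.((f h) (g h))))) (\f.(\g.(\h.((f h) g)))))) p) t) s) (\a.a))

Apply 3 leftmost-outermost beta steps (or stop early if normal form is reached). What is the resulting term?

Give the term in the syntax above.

Answer: ((((\g.(\h.(((\f.(\g.(\h.((f h) g)))) h) (g h)))) t) s) (\a.a))

Derivation:
Step 0: ((((((\b.(\c.b)) ((\f.(\g.(\h.((f h) (g h))))) (\f.(\g.(\h.((f h) g)))))) p) t) s) (\a.a))
Step 1: (((((\c.((\f.(\g.(\h.((f h) (g h))))) (\f.(\g.(\h.((f h) g)))))) p) t) s) (\a.a))
Step 2: (((((\f.(\g.(\h.((f h) (g h))))) (\f.(\g.(\h.((f h) g))))) t) s) (\a.a))
Step 3: ((((\g.(\h.(((\f.(\g.(\h.((f h) g)))) h) (g h)))) t) s) (\a.a))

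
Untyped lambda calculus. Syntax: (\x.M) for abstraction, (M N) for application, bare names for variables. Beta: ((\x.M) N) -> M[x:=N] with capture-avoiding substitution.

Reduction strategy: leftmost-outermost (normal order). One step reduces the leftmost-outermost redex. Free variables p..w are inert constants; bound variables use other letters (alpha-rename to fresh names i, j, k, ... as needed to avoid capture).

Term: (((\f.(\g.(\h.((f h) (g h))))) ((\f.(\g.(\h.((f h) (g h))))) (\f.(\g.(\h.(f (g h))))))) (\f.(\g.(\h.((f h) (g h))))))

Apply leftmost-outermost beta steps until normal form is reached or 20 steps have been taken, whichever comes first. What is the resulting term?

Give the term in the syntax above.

Answer: (\h.(\i.(\j.((h j) (((h (\g.(\i.((h i) (g i))))) i) j)))))

Derivation:
Step 0: (((\f.(\g.(\h.((f h) (g h))))) ((\f.(\g.(\h.((f h) (g h))))) (\f.(\g.(\h.(f (g h))))))) (\f.(\g.(\h.((f h) (g h))))))
Step 1: ((\g.(\h.((((\f.(\g.(\h.((f h) (g h))))) (\f.(\g.(\h.(f (g h)))))) h) (g h)))) (\f.(\g.(\h.((f h) (g h))))))
Step 2: (\h.((((\f.(\g.(\h.((f h) (g h))))) (\f.(\g.(\h.(f (g h)))))) h) ((\f.(\g.(\h.((f h) (g h))))) h)))
Step 3: (\h.(((\g.(\h.(((\f.(\g.(\h.(f (g h))))) h) (g h)))) h) ((\f.(\g.(\h.((f h) (g h))))) h)))
Step 4: (\h.((\i.(((\f.(\g.(\h.(f (g h))))) i) (h i))) ((\f.(\g.(\h.((f h) (g h))))) h)))
Step 5: (\h.(((\f.(\g.(\h.(f (g h))))) ((\f.(\g.(\h.((f h) (g h))))) h)) (h ((\f.(\g.(\h.((f h) (g h))))) h))))
Step 6: (\h.((\g.(\i.(((\f.(\g.(\h.((f h) (g h))))) h) (g i)))) (h ((\f.(\g.(\h.((f h) (g h))))) h))))
Step 7: (\h.(\i.(((\f.(\g.(\h.((f h) (g h))))) h) ((h ((\f.(\g.(\h.((f h) (g h))))) h)) i))))
Step 8: (\h.(\i.((\g.(\i.((h i) (g i)))) ((h ((\f.(\g.(\h.((f h) (g h))))) h)) i))))
Step 9: (\h.(\i.(\j.((h j) (((h ((\f.(\g.(\h.((f h) (g h))))) h)) i) j)))))
Step 10: (\h.(\i.(\j.((h j) (((h (\g.(\i.((h i) (g i))))) i) j)))))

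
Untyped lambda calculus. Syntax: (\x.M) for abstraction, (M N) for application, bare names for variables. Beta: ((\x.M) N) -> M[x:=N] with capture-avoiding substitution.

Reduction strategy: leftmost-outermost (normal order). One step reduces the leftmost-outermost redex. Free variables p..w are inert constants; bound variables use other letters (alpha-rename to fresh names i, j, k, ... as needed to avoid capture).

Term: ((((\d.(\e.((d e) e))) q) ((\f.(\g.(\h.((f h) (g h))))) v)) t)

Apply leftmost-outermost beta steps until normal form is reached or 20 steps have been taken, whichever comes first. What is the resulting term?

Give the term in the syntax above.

Answer: (((q (\g.(\h.((v h) (g h))))) (\g.(\h.((v h) (g h))))) t)

Derivation:
Step 0: ((((\d.(\e.((d e) e))) q) ((\f.(\g.(\h.((f h) (g h))))) v)) t)
Step 1: (((\e.((q e) e)) ((\f.(\g.(\h.((f h) (g h))))) v)) t)
Step 2: (((q ((\f.(\g.(\h.((f h) (g h))))) v)) ((\f.(\g.(\h.((f h) (g h))))) v)) t)
Step 3: (((q (\g.(\h.((v h) (g h))))) ((\f.(\g.(\h.((f h) (g h))))) v)) t)
Step 4: (((q (\g.(\h.((v h) (g h))))) (\g.(\h.((v h) (g h))))) t)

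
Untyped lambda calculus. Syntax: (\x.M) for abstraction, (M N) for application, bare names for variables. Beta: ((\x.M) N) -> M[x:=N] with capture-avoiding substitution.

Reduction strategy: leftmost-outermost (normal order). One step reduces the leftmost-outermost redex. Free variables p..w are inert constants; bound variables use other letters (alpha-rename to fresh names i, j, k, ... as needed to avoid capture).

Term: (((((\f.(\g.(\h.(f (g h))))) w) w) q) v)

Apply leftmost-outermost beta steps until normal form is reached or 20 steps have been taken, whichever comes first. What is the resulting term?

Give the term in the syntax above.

Answer: ((w (w q)) v)

Derivation:
Step 0: (((((\f.(\g.(\h.(f (g h))))) w) w) q) v)
Step 1: ((((\g.(\h.(w (g h)))) w) q) v)
Step 2: (((\h.(w (w h))) q) v)
Step 3: ((w (w q)) v)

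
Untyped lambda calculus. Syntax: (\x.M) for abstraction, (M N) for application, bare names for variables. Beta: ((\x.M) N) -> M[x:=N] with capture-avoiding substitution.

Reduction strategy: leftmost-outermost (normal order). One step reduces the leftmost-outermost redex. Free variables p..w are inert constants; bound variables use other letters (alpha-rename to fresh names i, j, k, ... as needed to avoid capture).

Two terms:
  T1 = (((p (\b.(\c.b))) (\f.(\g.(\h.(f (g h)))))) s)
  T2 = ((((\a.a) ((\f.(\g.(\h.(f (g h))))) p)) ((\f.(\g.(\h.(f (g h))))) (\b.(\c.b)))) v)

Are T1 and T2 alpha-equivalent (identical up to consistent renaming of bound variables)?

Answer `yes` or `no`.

Answer: no

Derivation:
Term 1: (((p (\b.(\c.b))) (\f.(\g.(\h.(f (g h)))))) s)
Term 2: ((((\a.a) ((\f.(\g.(\h.(f (g h))))) p)) ((\f.(\g.(\h.(f (g h))))) (\b.(\c.b)))) v)
Alpha-equivalence: compare structure up to binder renaming.
Result: False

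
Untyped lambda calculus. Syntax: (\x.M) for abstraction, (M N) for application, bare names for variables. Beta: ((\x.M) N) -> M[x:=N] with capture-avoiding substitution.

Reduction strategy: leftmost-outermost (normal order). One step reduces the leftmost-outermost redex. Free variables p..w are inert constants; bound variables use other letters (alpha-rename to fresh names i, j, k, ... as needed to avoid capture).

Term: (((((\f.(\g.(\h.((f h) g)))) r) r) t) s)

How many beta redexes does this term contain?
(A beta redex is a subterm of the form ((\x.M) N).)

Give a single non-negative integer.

Answer: 1

Derivation:
Term: (((((\f.(\g.(\h.((f h) g)))) r) r) t) s)
  Redex: ((\f.(\g.(\h.((f h) g)))) r)
Total redexes: 1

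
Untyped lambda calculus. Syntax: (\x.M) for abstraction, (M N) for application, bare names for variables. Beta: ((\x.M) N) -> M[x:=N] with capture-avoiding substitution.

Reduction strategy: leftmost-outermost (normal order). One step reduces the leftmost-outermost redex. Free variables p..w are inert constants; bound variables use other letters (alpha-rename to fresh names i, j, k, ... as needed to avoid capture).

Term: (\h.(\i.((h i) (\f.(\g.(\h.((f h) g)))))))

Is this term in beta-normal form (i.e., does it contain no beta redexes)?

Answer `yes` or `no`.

Term: (\h.(\i.((h i) (\f.(\g.(\h.((f h) g)))))))
No beta redexes found.

Answer: yes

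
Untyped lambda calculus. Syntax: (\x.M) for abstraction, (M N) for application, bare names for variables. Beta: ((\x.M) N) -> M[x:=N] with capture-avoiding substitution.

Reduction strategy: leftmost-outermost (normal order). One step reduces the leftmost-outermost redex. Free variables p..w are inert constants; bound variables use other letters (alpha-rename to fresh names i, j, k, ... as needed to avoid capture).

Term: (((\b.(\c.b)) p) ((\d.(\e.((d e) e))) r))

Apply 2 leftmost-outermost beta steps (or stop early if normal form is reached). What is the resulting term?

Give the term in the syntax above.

Step 0: (((\b.(\c.b)) p) ((\d.(\e.((d e) e))) r))
Step 1: ((\c.p) ((\d.(\e.((d e) e))) r))
Step 2: p

Answer: p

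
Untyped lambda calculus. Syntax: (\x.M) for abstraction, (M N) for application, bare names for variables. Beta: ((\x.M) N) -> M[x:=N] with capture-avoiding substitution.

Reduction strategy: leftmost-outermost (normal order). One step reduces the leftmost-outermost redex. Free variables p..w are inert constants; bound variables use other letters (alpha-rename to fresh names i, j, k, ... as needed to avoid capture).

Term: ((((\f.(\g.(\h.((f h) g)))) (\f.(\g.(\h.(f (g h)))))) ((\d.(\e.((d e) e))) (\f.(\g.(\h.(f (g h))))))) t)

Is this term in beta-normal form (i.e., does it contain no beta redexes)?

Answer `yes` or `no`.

Answer: no

Derivation:
Term: ((((\f.(\g.(\h.((f h) g)))) (\f.(\g.(\h.(f (g h)))))) ((\d.(\e.((d e) e))) (\f.(\g.(\h.(f (g h))))))) t)
Found 2 beta redex(es).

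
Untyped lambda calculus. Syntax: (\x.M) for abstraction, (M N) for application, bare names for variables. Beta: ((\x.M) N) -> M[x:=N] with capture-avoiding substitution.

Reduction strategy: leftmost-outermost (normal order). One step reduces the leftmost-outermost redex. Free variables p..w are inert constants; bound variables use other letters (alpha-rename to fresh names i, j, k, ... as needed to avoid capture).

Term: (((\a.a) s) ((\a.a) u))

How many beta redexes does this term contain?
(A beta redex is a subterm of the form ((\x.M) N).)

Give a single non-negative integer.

Term: (((\a.a) s) ((\a.a) u))
  Redex: ((\a.a) s)
  Redex: ((\a.a) u)
Total redexes: 2

Answer: 2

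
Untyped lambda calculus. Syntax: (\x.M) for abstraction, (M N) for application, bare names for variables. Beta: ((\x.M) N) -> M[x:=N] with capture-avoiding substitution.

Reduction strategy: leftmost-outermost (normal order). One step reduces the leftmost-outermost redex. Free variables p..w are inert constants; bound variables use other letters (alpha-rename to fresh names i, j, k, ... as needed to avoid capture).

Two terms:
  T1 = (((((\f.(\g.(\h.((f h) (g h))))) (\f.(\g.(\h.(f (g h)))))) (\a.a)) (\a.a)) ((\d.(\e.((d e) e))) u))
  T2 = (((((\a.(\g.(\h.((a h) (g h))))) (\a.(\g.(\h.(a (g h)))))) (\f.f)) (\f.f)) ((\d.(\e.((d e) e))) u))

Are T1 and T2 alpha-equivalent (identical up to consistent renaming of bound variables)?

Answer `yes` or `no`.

Answer: yes

Derivation:
Term 1: (((((\f.(\g.(\h.((f h) (g h))))) (\f.(\g.(\h.(f (g h)))))) (\a.a)) (\a.a)) ((\d.(\e.((d e) e))) u))
Term 2: (((((\a.(\g.(\h.((a h) (g h))))) (\a.(\g.(\h.(a (g h)))))) (\f.f)) (\f.f)) ((\d.(\e.((d e) e))) u))
Alpha-equivalence: compare structure up to binder renaming.
Result: True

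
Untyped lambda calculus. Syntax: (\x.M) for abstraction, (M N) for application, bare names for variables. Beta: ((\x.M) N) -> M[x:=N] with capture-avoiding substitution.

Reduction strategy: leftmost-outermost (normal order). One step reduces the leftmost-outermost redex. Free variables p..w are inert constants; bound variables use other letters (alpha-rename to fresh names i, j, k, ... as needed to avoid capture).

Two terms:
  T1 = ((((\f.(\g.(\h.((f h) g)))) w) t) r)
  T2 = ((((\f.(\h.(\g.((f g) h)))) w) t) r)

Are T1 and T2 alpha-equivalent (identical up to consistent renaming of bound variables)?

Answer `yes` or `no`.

Answer: yes

Derivation:
Term 1: ((((\f.(\g.(\h.((f h) g)))) w) t) r)
Term 2: ((((\f.(\h.(\g.((f g) h)))) w) t) r)
Alpha-equivalence: compare structure up to binder renaming.
Result: True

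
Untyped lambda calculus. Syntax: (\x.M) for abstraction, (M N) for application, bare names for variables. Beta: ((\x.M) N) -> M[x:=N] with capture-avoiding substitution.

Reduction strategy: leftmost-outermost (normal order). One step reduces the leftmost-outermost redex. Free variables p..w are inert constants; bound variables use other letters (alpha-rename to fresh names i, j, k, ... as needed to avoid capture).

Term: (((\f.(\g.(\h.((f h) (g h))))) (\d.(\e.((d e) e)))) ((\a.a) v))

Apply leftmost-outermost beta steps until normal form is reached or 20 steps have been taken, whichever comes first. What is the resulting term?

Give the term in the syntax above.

Answer: (\h.((h (v h)) (v h)))

Derivation:
Step 0: (((\f.(\g.(\h.((f h) (g h))))) (\d.(\e.((d e) e)))) ((\a.a) v))
Step 1: ((\g.(\h.(((\d.(\e.((d e) e))) h) (g h)))) ((\a.a) v))
Step 2: (\h.(((\d.(\e.((d e) e))) h) (((\a.a) v) h)))
Step 3: (\h.((\e.((h e) e)) (((\a.a) v) h)))
Step 4: (\h.((h (((\a.a) v) h)) (((\a.a) v) h)))
Step 5: (\h.((h (v h)) (((\a.a) v) h)))
Step 6: (\h.((h (v h)) (v h)))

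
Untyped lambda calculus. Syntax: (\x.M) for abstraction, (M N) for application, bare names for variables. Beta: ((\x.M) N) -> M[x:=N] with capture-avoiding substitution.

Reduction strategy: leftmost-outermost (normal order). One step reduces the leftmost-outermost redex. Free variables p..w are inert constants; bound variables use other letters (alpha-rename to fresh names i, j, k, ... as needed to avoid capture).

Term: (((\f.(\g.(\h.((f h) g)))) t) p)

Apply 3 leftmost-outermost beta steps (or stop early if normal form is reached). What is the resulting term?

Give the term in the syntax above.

Step 0: (((\f.(\g.(\h.((f h) g)))) t) p)
Step 1: ((\g.(\h.((t h) g))) p)
Step 2: (\h.((t h) p))
Step 3: (normal form reached)

Answer: (\h.((t h) p))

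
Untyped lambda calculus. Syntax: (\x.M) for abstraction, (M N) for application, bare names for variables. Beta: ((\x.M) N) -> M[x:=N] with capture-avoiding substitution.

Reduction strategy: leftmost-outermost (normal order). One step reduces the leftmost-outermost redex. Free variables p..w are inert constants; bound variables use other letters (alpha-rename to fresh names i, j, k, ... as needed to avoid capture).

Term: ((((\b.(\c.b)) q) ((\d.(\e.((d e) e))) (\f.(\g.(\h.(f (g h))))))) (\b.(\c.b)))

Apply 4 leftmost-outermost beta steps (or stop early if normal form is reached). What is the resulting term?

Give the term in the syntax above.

Answer: (q (\b.(\c.b)))

Derivation:
Step 0: ((((\b.(\c.b)) q) ((\d.(\e.((d e) e))) (\f.(\g.(\h.(f (g h))))))) (\b.(\c.b)))
Step 1: (((\c.q) ((\d.(\e.((d e) e))) (\f.(\g.(\h.(f (g h))))))) (\b.(\c.b)))
Step 2: (q (\b.(\c.b)))
Step 3: (normal form reached)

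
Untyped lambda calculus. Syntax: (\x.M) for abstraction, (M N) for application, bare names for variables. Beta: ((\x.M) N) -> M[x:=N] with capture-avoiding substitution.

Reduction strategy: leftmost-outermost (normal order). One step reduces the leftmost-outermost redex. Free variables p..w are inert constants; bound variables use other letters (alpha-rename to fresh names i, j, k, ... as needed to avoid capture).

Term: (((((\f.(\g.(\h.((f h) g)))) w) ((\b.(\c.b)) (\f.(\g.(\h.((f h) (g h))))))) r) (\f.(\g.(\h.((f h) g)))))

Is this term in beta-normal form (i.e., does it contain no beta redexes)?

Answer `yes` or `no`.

Term: (((((\f.(\g.(\h.((f h) g)))) w) ((\b.(\c.b)) (\f.(\g.(\h.((f h) (g h))))))) r) (\f.(\g.(\h.((f h) g)))))
Found 2 beta redex(es).

Answer: no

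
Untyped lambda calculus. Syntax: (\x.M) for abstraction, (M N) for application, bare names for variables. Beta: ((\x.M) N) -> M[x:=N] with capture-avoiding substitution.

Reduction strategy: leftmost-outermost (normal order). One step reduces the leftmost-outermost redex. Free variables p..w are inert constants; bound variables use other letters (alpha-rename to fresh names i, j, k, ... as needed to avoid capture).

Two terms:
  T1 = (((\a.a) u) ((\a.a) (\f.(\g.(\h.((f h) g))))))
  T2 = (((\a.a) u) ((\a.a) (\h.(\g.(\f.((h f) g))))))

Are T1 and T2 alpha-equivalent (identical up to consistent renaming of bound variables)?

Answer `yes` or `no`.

Term 1: (((\a.a) u) ((\a.a) (\f.(\g.(\h.((f h) g))))))
Term 2: (((\a.a) u) ((\a.a) (\h.(\g.(\f.((h f) g))))))
Alpha-equivalence: compare structure up to binder renaming.
Result: True

Answer: yes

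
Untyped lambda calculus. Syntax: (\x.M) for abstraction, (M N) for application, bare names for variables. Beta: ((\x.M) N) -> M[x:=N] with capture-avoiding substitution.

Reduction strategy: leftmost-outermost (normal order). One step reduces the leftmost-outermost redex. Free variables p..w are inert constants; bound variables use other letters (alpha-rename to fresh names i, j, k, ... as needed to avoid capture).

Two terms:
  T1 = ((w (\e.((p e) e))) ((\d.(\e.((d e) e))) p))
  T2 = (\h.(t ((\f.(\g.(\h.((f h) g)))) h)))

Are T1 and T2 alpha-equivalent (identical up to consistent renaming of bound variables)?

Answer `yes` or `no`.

Answer: no

Derivation:
Term 1: ((w (\e.((p e) e))) ((\d.(\e.((d e) e))) p))
Term 2: (\h.(t ((\f.(\g.(\h.((f h) g)))) h)))
Alpha-equivalence: compare structure up to binder renaming.
Result: False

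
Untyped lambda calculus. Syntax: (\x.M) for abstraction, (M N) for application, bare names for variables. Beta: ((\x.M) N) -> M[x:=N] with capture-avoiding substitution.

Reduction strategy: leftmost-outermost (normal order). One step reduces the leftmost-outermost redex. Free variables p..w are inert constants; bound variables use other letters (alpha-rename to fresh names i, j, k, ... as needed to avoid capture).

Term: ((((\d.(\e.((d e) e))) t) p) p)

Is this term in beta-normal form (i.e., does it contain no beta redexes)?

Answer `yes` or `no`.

Term: ((((\d.(\e.((d e) e))) t) p) p)
Found 1 beta redex(es).

Answer: no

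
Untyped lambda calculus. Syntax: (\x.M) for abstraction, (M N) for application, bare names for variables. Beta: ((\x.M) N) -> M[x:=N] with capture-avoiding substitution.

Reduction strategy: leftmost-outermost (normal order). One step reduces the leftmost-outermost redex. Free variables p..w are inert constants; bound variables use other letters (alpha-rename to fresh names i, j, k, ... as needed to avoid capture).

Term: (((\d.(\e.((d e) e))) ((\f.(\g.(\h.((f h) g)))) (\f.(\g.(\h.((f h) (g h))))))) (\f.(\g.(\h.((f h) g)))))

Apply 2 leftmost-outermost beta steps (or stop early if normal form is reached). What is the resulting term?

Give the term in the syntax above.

Answer: ((((\f.(\g.(\h.((f h) g)))) (\f.(\g.(\h.((f h) (g h)))))) (\f.(\g.(\h.((f h) g))))) (\f.(\g.(\h.((f h) g)))))

Derivation:
Step 0: (((\d.(\e.((d e) e))) ((\f.(\g.(\h.((f h) g)))) (\f.(\g.(\h.((f h) (g h))))))) (\f.(\g.(\h.((f h) g)))))
Step 1: ((\e.((((\f.(\g.(\h.((f h) g)))) (\f.(\g.(\h.((f h) (g h)))))) e) e)) (\f.(\g.(\h.((f h) g)))))
Step 2: ((((\f.(\g.(\h.((f h) g)))) (\f.(\g.(\h.((f h) (g h)))))) (\f.(\g.(\h.((f h) g))))) (\f.(\g.(\h.((f h) g)))))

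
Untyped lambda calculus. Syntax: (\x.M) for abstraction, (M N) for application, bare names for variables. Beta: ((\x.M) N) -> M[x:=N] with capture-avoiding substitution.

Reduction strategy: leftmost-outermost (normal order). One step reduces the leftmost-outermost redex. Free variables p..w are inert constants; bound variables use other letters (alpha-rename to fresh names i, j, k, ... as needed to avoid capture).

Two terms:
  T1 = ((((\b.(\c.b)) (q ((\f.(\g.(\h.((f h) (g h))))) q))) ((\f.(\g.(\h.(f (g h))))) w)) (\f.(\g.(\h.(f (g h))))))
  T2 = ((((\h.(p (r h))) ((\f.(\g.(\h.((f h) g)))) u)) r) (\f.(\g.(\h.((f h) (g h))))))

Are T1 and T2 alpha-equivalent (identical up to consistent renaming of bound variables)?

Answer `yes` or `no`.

Answer: no

Derivation:
Term 1: ((((\b.(\c.b)) (q ((\f.(\g.(\h.((f h) (g h))))) q))) ((\f.(\g.(\h.(f (g h))))) w)) (\f.(\g.(\h.(f (g h))))))
Term 2: ((((\h.(p (r h))) ((\f.(\g.(\h.((f h) g)))) u)) r) (\f.(\g.(\h.((f h) (g h))))))
Alpha-equivalence: compare structure up to binder renaming.
Result: False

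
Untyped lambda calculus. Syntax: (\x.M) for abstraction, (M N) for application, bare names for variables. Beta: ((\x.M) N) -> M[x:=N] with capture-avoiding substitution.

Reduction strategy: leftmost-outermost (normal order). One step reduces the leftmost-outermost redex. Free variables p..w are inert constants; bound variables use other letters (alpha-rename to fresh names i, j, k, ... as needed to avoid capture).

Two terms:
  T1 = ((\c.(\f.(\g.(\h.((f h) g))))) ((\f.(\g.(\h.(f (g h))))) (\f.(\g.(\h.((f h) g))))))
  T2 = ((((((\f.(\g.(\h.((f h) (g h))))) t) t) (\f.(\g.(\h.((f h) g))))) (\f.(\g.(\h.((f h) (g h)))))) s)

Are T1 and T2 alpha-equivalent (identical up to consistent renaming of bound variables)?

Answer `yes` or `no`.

Term 1: ((\c.(\f.(\g.(\h.((f h) g))))) ((\f.(\g.(\h.(f (g h))))) (\f.(\g.(\h.((f h) g))))))
Term 2: ((((((\f.(\g.(\h.((f h) (g h))))) t) t) (\f.(\g.(\h.((f h) g))))) (\f.(\g.(\h.((f h) (g h)))))) s)
Alpha-equivalence: compare structure up to binder renaming.
Result: False

Answer: no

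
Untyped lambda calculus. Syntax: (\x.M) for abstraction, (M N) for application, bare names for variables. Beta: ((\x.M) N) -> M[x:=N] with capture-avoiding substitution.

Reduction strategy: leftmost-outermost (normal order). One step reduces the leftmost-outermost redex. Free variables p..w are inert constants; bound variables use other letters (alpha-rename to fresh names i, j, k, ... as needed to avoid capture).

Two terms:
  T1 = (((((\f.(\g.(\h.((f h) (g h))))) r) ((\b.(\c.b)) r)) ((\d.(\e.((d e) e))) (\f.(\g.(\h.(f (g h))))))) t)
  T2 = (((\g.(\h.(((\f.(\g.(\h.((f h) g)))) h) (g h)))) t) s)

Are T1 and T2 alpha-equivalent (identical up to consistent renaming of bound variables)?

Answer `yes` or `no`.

Term 1: (((((\f.(\g.(\h.((f h) (g h))))) r) ((\b.(\c.b)) r)) ((\d.(\e.((d e) e))) (\f.(\g.(\h.(f (g h))))))) t)
Term 2: (((\g.(\h.(((\f.(\g.(\h.((f h) g)))) h) (g h)))) t) s)
Alpha-equivalence: compare structure up to binder renaming.
Result: False

Answer: no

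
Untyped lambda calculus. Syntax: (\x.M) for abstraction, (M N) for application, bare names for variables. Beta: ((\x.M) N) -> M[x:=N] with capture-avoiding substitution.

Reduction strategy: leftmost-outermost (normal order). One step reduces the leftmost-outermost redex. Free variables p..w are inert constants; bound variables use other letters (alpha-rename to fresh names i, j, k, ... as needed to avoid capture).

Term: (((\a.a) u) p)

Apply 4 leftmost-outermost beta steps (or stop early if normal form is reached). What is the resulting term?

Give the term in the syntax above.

Step 0: (((\a.a) u) p)
Step 1: (u p)
Step 2: (normal form reached)

Answer: (u p)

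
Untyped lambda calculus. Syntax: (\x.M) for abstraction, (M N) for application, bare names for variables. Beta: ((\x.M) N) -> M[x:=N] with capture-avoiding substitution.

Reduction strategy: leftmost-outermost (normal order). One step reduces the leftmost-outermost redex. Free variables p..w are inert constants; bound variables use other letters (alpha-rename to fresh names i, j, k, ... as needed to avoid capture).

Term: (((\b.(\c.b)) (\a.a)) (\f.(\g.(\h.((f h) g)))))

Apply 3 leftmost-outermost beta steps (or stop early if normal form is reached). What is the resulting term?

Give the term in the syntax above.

Answer: (\a.a)

Derivation:
Step 0: (((\b.(\c.b)) (\a.a)) (\f.(\g.(\h.((f h) g)))))
Step 1: ((\c.(\a.a)) (\f.(\g.(\h.((f h) g)))))
Step 2: (\a.a)
Step 3: (normal form reached)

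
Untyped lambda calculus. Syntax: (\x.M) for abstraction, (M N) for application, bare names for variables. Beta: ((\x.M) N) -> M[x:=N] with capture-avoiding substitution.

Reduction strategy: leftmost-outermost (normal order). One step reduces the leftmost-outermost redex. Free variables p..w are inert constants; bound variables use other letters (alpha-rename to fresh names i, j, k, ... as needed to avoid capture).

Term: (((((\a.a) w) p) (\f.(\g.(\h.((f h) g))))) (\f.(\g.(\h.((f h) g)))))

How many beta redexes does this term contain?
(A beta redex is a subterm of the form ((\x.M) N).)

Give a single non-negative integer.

Answer: 1

Derivation:
Term: (((((\a.a) w) p) (\f.(\g.(\h.((f h) g))))) (\f.(\g.(\h.((f h) g)))))
  Redex: ((\a.a) w)
Total redexes: 1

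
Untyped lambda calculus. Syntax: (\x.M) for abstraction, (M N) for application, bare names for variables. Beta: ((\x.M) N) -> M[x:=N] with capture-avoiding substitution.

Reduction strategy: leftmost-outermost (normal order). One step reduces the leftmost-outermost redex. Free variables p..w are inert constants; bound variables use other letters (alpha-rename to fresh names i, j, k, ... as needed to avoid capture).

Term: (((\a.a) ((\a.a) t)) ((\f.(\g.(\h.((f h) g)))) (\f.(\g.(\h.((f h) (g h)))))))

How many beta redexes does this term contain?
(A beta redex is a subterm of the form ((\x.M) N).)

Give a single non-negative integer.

Term: (((\a.a) ((\a.a) t)) ((\f.(\g.(\h.((f h) g)))) (\f.(\g.(\h.((f h) (g h)))))))
  Redex: ((\a.a) ((\a.a) t))
  Redex: ((\a.a) t)
  Redex: ((\f.(\g.(\h.((f h) g)))) (\f.(\g.(\h.((f h) (g h))))))
Total redexes: 3

Answer: 3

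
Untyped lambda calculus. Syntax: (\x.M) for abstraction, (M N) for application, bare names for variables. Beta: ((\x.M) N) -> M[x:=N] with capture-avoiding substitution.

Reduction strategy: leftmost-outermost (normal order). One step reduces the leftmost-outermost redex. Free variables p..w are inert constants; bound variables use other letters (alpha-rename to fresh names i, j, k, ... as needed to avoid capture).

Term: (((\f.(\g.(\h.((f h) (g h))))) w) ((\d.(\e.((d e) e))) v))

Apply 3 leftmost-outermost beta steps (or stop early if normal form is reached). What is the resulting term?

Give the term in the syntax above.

Step 0: (((\f.(\g.(\h.((f h) (g h))))) w) ((\d.(\e.((d e) e))) v))
Step 1: ((\g.(\h.((w h) (g h)))) ((\d.(\e.((d e) e))) v))
Step 2: (\h.((w h) (((\d.(\e.((d e) e))) v) h)))
Step 3: (\h.((w h) ((\e.((v e) e)) h)))

Answer: (\h.((w h) ((\e.((v e) e)) h)))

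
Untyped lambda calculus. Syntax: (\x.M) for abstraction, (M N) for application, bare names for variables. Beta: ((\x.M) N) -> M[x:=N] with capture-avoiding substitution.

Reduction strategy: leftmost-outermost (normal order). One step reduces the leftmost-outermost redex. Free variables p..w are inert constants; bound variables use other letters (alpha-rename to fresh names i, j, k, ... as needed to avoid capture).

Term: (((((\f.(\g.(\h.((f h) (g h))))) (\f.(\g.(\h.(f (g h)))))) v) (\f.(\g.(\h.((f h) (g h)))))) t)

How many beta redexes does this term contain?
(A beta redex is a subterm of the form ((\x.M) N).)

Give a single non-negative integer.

Term: (((((\f.(\g.(\h.((f h) (g h))))) (\f.(\g.(\h.(f (g h)))))) v) (\f.(\g.(\h.((f h) (g h)))))) t)
  Redex: ((\f.(\g.(\h.((f h) (g h))))) (\f.(\g.(\h.(f (g h))))))
Total redexes: 1

Answer: 1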